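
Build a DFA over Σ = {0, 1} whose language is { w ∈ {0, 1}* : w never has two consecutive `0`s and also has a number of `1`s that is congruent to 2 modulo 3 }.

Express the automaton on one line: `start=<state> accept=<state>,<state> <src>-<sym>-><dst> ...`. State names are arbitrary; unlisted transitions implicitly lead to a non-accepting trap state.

start=s0 accept=s5,s6 s0-0->s1 s0-1->s2 s1-0->s3 s1-1->s2 s2-0->s4 s2-1->s5 s3-0->s3 s3-1->s3 s4-0->s3 s4-1->s5 s5-0->s6 s5-1->s0 s6-0->s3 s6-1->s0

Handle the two conditions separately and then intersect. One (3 states) tracks partial matches of the forbidden pattern `00`; the other (3 states) tracks the count of `1`s modulo 3. Each combined state is a pair, one component from each; accept when both components accept. After merging equivalent states the machine shrinks.
A 7-state machine:
        0   1  
>  s0   s1  s2 
   s1   s3  s2 
   s2   s4  s5 
   s3   s3  s3 
   s4   s3  s5 
 * s5   s6  s0 
 * s6   s3  s0 
(> = start, * = accepting)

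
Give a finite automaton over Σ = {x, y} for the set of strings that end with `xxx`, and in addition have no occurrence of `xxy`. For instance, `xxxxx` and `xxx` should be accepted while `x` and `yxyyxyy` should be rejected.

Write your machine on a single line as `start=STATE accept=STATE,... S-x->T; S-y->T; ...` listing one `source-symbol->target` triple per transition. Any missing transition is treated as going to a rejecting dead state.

Run two small machines in parallel and take their product. One (4 states) tracks how much of the suffix `xxx` has currently been matched; the other (4 states) tracks partial matches of the forbidden pattern `xxy`. Each combined state is a pair, one component from each; accept when both components accept. Minimizing collapses redundant product states.
A 5-state machine:
       x  y 
>  A   B  A 
   B   C  A 
   C   D  E 
 * D   D  E 
   E   E  E 
(> = start, * = accepting)

start=A; accept=D; A-x->B; A-y->A; B-x->C; B-y->A; C-x->D; C-y->E; D-x->D; D-y->E; E-x->E; E-y->E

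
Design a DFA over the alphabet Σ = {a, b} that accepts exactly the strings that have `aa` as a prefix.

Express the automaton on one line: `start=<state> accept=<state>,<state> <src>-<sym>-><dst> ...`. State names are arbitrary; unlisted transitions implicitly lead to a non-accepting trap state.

Check the first 2 symbols one by one: s0 through s1 record how many have matched `aa` so far; any wrong symbol goes to the dead state s3. After all 2 match we enter the accepting sink s2.
A 4-state machine:
        a   b  
>  s0   s1  s3 
   s1   s2  s3 
 * s2   s2  s2 
   s3   s3  s3 
(> = start, * = accepting)

start=s0 accept=s2 s0-a->s1 s0-b->s3 s1-a->s2 s1-b->s3 s2-a->s2 s2-b->s2 s3-a->s3 s3-b->s3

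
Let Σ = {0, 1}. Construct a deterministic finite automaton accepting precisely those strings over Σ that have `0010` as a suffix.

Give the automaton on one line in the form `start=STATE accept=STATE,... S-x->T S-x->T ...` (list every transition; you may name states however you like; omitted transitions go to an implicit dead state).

Remember how much of `0010` the current input suffix matches. State s0 means no match yet; s1 means the last symbol is `0`; s2 means the last 2 symbols are `00`; s3 means the last 3 symbols are `001`; s4 means the last 4 symbols are `0010`. Only s4 accepts. On a mismatch, fall back to the longest proper suffix that is still a prefix of `0010`.
With 5 states:
        0   1  
>  s0   s1  s0 
   s1   s2  s0 
   s2   s2  s3 
   s3   s4  s0 
 * s4   s2  s0 
(> = start, * = accepting)

start=s0 accept=s4 s0-0->s1 s0-1->s0 s1-0->s2 s1-1->s0 s2-0->s2 s2-1->s3 s3-0->s4 s3-1->s0 s4-0->s2 s4-1->s0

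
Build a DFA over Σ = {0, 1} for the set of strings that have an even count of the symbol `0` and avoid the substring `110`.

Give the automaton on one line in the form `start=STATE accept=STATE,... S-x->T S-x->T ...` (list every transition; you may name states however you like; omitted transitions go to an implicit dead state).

start=q0 accept=q0,q2,q4 q0-0->q1 q0-1->q2 q1-0->q0 q1-1->q3 q2-0->q1 q2-1->q4 q3-0->q0 q3-1->q5 q4-0->q6 q4-1->q4 q5-0->q7 q5-1->q5 q6-0->q7 q6-1->q6 q7-0->q6 q7-1->q7

Run two small machines in parallel and take their product. The first has 2 states tracking the count of `0`s modulo 2; the second has 4 states tracking partial matches of the forbidden pattern `110`. A product state is a pair (one from each), accepting exactly when both do.
8 states suffice.
        0   1  
>* q0   q1  q2 
   q1   q0  q3 
 * q2   q1  q4 
   q3   q0  q5 
 * q4   q6  q4 
   q5   q7  q5 
   q6   q7  q6 
   q7   q6  q7 
(> = start, * = accepting)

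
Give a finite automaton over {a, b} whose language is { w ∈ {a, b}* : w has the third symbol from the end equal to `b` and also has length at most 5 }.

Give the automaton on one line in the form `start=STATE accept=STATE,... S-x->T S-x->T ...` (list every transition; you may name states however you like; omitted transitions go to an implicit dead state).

Run two small machines in parallel and take their product. The first has 15 states tracking the last 3 symbols read; the second has 7 states tracking the input length, saturating at 6. A product state is a pair (one from each), accepting exactly when both do. Equivalent product states are then merged.
A 15-state machine:
          a    b  
>  q0     q1   q2 
   q1     q3   q4 
   q2     q5   q6 
   q3     q7   q8 
   q4     q9  q10 
   q5    q11  q12 
   q6    q13  q14 
   q7     q7   q7 
   q8     q9   q9 
   q9    q11  q11 
   q10   q13  q13 
 * q11    q7   q7 
 * q12    q9   q9 
 * q13   q11  q11 
 * q14   q13  q13 
(> = start, * = accepting)

start=q0 accept=q11,q12,q13,q14 q0-a->q1 q0-b->q2 q1-a->q3 q1-b->q4 q2-a->q5 q2-b->q6 q3-a->q7 q3-b->q8 q4-a->q9 q4-b->q10 q5-a->q11 q5-b->q12 q6-a->q13 q6-b->q14 q7-a->q7 q7-b->q7 q8-a->q9 q8-b->q9 q9-a->q11 q9-b->q11 q10-a->q13 q10-b->q13 q11-a->q7 q11-b->q7 q12-a->q9 q12-b->q9 q13-a->q11 q13-b->q11 q14-a->q13 q14-b->q13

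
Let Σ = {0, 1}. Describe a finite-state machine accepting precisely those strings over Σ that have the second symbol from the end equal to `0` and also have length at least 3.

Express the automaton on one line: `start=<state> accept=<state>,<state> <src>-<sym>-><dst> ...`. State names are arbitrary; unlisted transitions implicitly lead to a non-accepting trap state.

Run two small machines in parallel and take their product. One (7 states) tracks the last 2 symbols read; the other (5 states) tracks the input length, saturating at 4. Each combined state is a pair, one component from each; accept when both components accept. Minimizing collapses redundant product states.
        0   1  
>  S0   S1  S1 
   S1   S2  S1 
   S2   S3  S4 
 * S3   S3  S4 
 * S4   S2  S1 
(> = start, * = accepting)

start=S0 accept=S3,S4 S0-0->S1 S0-1->S1 S1-0->S2 S1-1->S1 S2-0->S3 S2-1->S4 S3-0->S3 S3-1->S4 S4-0->S2 S4-1->S1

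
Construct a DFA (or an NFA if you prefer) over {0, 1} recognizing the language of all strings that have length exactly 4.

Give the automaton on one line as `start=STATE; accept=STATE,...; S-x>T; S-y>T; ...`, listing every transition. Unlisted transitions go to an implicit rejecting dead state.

start=A; accept=E; A-0>B; A-1>B; B-0>C; B-1>C; C-0>D; C-1>D; D-0>E; D-1>E; E-0>F; E-1>F; F-0>F; F-1>F

Count input length up to 5: every symbol moves from A toward F, which means 'more than 4' and absorbs. Accept from {E}.
A 6-state machine:
       0  1 
>  A   B  B 
   B   C  C 
   C   D  D 
   D   E  E 
 * E   F  F 
   F   F  F 
(> = start, * = accepting)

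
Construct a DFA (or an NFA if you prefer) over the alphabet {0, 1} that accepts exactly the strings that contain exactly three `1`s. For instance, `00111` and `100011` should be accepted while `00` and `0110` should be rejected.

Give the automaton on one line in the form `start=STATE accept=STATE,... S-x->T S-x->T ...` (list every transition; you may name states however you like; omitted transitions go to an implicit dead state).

Count `1`s, saturating at 4: states q0 through q3 mean 0 through 3 `1`s seen; q4 means more than 3. Each `1` increments (capped at q4); other symbols loop. Accept from {q3}.
        0   1  
>  q0   q0  q1 
   q1   q1  q2 
   q2   q2  q3 
 * q3   q3  q4 
   q4   q4  q4 
(> = start, * = accepting)

start=q0 accept=q3 q0-0->q0 q0-1->q1 q1-0->q1 q1-1->q2 q2-0->q2 q2-1->q3 q3-0->q3 q3-1->q4 q4-0->q4 q4-1->q4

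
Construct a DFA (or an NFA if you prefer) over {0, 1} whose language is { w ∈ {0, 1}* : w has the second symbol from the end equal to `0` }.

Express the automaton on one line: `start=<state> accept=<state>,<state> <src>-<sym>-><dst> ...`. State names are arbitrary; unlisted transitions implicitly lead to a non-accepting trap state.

Because acceptance depends on a position counted from the end, the machine has to buffer the most recent 2 symbols. Make each state the string of the last up-to-2 symbols read; on input `x` shift the window left and append `x`. Accept when the buffered window has length 2 and begins with `0`.
7 states suffice.
       0  1 
>  A   B  C 
   B   D  E 
   C   F  G 
 * D   D  E 
 * E   F  G 
   F   D  E 
   G   F  G 
(> = start, * = accepting)

start=A accept=D,E A-0->B A-1->C B-0->D B-1->E C-0->F C-1->G D-0->D D-1->E E-0->F E-1->G F-0->D F-1->E G-0->F G-1->G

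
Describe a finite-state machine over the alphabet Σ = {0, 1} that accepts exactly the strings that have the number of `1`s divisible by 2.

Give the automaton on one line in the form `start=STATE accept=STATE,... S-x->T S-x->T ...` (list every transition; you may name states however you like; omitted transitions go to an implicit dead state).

start=A accept=A A-0->A A-1->B B-0->B B-1->A

Keep the running count of `1`s modulo 2: each `1` advances along the cycle A → B → A while other symbols loop. Accept at A.
With 2 states:
       0  1 
>* A   A  B 
   B   B  A 
(> = start, * = accepting)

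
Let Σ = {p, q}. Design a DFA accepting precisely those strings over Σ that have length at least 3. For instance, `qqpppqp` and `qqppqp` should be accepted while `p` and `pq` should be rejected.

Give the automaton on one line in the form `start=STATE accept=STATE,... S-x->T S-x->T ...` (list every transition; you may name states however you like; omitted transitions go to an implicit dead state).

We only need to distinguish lengths 0, 1, …, 3, and '>3'. Chain S0 → S1 → S2 → S3 → S4 on every symbol, with S4 looping. Accepting states: {S3, S4}.
5 states suffice.
        p   q  
>  S0   S1  S1 
   S1   S2  S2 
   S2   S3  S3 
 * S3   S4  S4 
 * S4   S4  S4 
(> = start, * = accepting)

start=S0 accept=S3,S4 S0-p->S1 S0-q->S1 S1-p->S2 S1-q->S2 S2-p->S3 S2-q->S3 S3-p->S4 S3-q->S4 S4-p->S4 S4-q->S4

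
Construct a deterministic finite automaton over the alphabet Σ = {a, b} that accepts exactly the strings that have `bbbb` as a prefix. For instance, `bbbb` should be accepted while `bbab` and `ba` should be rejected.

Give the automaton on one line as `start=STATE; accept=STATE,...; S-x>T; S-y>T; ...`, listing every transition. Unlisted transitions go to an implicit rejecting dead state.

Check the first 4 symbols one by one: q0 through q3 record how many have matched `bbbb` so far; any wrong symbol goes to the dead state q5. After all 4 match we enter the accepting sink q4.
With 6 states:
        a   b  
>  q0   q5  q1 
   q1   q5  q2 
   q2   q5  q3 
   q3   q5  q4 
 * q4   q4  q4 
   q5   q5  q5 
(> = start, * = accepting)

start=q0; accept=q4; q0-a>q5; q0-b>q1; q1-a>q5; q1-b>q2; q2-a>q5; q2-b>q3; q3-a>q5; q3-b>q4; q4-a>q4; q4-b>q4; q5-a>q5; q5-b>q5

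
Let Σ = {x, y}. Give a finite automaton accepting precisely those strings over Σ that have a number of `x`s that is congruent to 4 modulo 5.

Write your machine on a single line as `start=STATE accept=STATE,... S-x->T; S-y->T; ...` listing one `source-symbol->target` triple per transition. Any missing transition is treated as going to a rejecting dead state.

start=S0; accept=S4; S0-x->S1; S0-y->S0; S1-x->S2; S1-y->S1; S2-x->S3; S2-y->S2; S3-x->S4; S3-y->S3; S4-x->S0; S4-y->S4

Keep the running count of `x`s modulo 5: each `x` advances along the cycle S0 → S1 → S2 → S3 → S4 → S0 while other symbols loop. Accept at S4.
5 states suffice.
        x   y  
>  S0   S1  S0 
   S1   S2  S1 
   S2   S3  S2 
   S3   S4  S3 
 * S4   S0  S4 
(> = start, * = accepting)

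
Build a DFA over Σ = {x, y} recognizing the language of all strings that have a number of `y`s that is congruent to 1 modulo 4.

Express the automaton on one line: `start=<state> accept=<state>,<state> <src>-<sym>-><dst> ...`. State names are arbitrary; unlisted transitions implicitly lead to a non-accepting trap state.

The only thing that matters is how many `y`s have appeared, reduced mod 4. Use one state per residue: q0 for 0, …, q3 for 3. Reading `y` moves to the next residue; anything else stays put. q1 is accepting.
With 4 states:
        x   y  
>  q0   q0  q1 
 * q1   q1  q2 
   q2   q2  q3 
   q3   q3  q0 
(> = start, * = accepting)

start=q0 accept=q1 q0-x->q0 q0-y->q1 q1-x->q1 q1-y->q2 q2-x->q2 q2-y->q3 q3-x->q3 q3-y->q0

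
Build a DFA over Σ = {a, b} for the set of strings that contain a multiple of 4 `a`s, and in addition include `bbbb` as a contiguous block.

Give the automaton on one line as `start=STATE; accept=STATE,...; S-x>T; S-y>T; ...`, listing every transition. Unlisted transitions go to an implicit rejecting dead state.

start=s0; accept=s13; s0-a>s1; s0-b>s2; s1-a>s3; s1-b>s4; s2-a>s1; s2-b>s5; s3-a>s6; s3-b>s7; s4-a>s3; s4-b>s8; s5-a>s1; s5-b>s9; s6-a>s0; s6-b>s10; s7-a>s6; s7-b>s11; s8-a>s3; s8-b>s12; s9-a>s1; s9-b>s13; s10-a>s0; s10-b>s14; s11-a>s6; s11-b>s15; s12-a>s3; s12-b>s16; s13-a>s16; s13-b>s13; s14-a>s0; s14-b>s17; s15-a>s6; s15-b>s18; s16-a>s18; s16-b>s16; s17-a>s0; s17-b>s19; s18-a>s19; s18-b>s18; s19-a>s13; s19-b>s19

Build one automaton per condition and run them in lockstep. The first has 4 states tracking the count of `a`s modulo 4; the second has 5 states tracking whether and how much of `bbbb` has been seen. A product state is a pair (one from each), accepting exactly when both do.
With 20 states:
          a    b  
>  s0     s1   s2 
   s1     s3   s4 
   s2     s1   s5 
   s3     s6   s7 
   s4     s3   s8 
   s5     s1   s9 
   s6     s0  s10 
   s7     s6  s11 
   s8     s3  s12 
   s9     s1  s13 
   s10    s0  s14 
   s11    s6  s15 
   s12    s3  s16 
 * s13   s16  s13 
   s14    s0  s17 
   s15    s6  s18 
   s16   s18  s16 
   s17    s0  s19 
   s18   s19  s18 
   s19   s13  s19 
(> = start, * = accepting)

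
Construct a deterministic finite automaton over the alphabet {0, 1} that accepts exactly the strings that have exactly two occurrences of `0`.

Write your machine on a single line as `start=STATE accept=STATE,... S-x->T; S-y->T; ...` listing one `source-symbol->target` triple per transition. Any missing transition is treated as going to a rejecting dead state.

start=q0; accept=q2; q0-0->q1; q0-1->q0; q1-0->q2; q1-1->q1; q2-0->q3; q2-1->q2; q3-0->q3; q3-1->q3

Count `0`s, saturating at 3: states q0 through q2 mean 0 through 2 `0`s seen; q3 means more than 2. Each `0` increments (capped at q3); other symbols loop. Accept from {q2}.
4 states suffice.
        0   1  
>  q0   q1  q0 
   q1   q2  q1 
 * q2   q3  q2 
   q3   q3  q3 
(> = start, * = accepting)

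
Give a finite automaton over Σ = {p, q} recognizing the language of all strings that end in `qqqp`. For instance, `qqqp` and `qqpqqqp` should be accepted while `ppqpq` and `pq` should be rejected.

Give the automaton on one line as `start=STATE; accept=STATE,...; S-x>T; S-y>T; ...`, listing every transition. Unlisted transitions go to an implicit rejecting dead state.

Let each state record the length of the longest suffix of the input read so far that is also a prefix of `qqqp`. S1 means the last symbol is `q`; S2 means the last 2 symbols are `qq`; S3 means the last 3 symbols are `qqq`; S4 means the last 4 symbols are `qqqp`. Accept only at S4, where the string currently ends in `qqqp`.
5 states suffice.
        p   q  
>  S0   S0  S1 
   S1   S0  S2 
   S2   S0  S3 
   S3   S4  S3 
 * S4   S0  S1 
(> = start, * = accepting)

start=S0; accept=S4; S0-p>S0; S0-q>S1; S1-p>S0; S1-q>S2; S2-p>S0; S2-q>S3; S3-p>S4; S3-q>S3; S4-p>S0; S4-q>S1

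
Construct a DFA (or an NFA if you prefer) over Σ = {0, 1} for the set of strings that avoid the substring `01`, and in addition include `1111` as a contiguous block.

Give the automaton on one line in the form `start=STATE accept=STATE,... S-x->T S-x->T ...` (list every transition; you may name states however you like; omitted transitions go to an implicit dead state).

Run two small machines in parallel and take their product. The first has 3 states tracking partial matches of the forbidden pattern `01`; the second has 5 states tracking whether and how much of `1111` has been seen. A product state is a pair (one from each), accepting exactly when both do.
With 12 states:
          0    1  
>  q0     q1   q2 
   q1     q1   q3 
   q2     q1   q4 
   q3     q5   q6 
   q4     q1   q7 
   q5     q5   q3 
   q6     q5   q8 
   q7     q1   q9 
   q8     q5  q10 
 * q9    q11   q9 
   q10   q10  q10 
 * q11   q11  q10 
(> = start, * = accepting)

start=q0 accept=q9,q11 q0-0->q1 q0-1->q2 q1-0->q1 q1-1->q3 q2-0->q1 q2-1->q4 q3-0->q5 q3-1->q6 q4-0->q1 q4-1->q7 q5-0->q5 q5-1->q3 q6-0->q5 q6-1->q8 q7-0->q1 q7-1->q9 q8-0->q5 q8-1->q10 q9-0->q11 q9-1->q9 q10-0->q10 q10-1->q10 q11-0->q11 q11-1->q10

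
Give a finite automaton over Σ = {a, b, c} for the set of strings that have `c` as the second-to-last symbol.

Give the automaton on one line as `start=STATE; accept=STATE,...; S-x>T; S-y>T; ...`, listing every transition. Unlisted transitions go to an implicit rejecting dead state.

start=s0; accept=s10,s11,s12; s0-a>s1; s0-b>s2; s0-c>s3; s1-a>s4; s1-b>s5; s1-c>s6; s2-a>s7; s2-b>s8; s2-c>s9; s3-a>s10; s3-b>s11; s3-c>s12; s4-a>s4; s4-b>s5; s4-c>s6; s5-a>s7; s5-b>s8; s5-c>s9; s6-a>s10; s6-b>s11; s6-c>s12; s7-a>s4; s7-b>s5; s7-c>s6; s8-a>s7; s8-b>s8; s8-c>s9; s9-a>s10; s9-b>s11; s9-c>s12; s10-a>s4; s10-b>s5; s10-c>s6; s11-a>s7; s11-b>s8; s11-c>s9; s12-a>s10; s12-b>s11; s12-c>s12

A DFA must remember the last 2 symbols (since which symbol is second-to-last isn't known until the input ends). Use one state per possible window of the last ≤2 symbols; accept from those whose window starts with `c`.
With 13 states:
          a    b    c  
>  s0     s1   s2   s3 
   s1     s4   s5   s6 
   s2     s7   s8   s9 
   s3    s10  s11  s12 
   s4     s4   s5   s6 
   s5     s7   s8   s9 
   s6    s10  s11  s12 
   s7     s4   s5   s6 
   s8     s7   s8   s9 
   s9    s10  s11  s12 
 * s10    s4   s5   s6 
 * s11    s7   s8   s9 
 * s12   s10  s11  s12 
(> = start, * = accepting)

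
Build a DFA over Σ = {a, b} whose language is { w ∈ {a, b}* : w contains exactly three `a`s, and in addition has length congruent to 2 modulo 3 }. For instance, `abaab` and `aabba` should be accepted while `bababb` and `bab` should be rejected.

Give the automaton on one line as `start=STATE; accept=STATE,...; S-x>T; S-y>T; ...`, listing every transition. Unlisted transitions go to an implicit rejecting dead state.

Handle the two conditions separately and then intersect. One (5 states) tracks the count of `a`s, saturating at 4; the other (3 states) tracks the input length modulo 3. Each combined state is a pair, one component from each; accept when both components accept. Minimizing collapses redundant product states.
          a    b  
>  s0     s1   s2 
   s1     s3   s4 
   s2     s4   s5 
   s3     s6   s7 
   s4     s7   s8 
   s5     s8   s0 
   s6     s9  s10 
   s7    s10  s11 
   s8    s11   s1 
   s9     s9   s9 
   s10    s9  s12 
   s11   s12   s3 
 * s12    s9   s6 
(> = start, * = accepting)

start=s0; accept=s12; s0-a>s1; s0-b>s2; s1-a>s3; s1-b>s4; s2-a>s4; s2-b>s5; s3-a>s6; s3-b>s7; s4-a>s7; s4-b>s8; s5-a>s8; s5-b>s0; s6-a>s9; s6-b>s10; s7-a>s10; s7-b>s11; s8-a>s11; s8-b>s1; s9-a>s9; s9-b>s9; s10-a>s9; s10-b>s12; s11-a>s12; s11-b>s3; s12-a>s9; s12-b>s6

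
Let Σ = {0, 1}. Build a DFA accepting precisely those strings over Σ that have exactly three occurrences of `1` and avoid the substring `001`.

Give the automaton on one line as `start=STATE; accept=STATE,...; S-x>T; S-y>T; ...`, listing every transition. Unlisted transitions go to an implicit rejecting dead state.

Run two small machines in parallel and take their product. The first has 5 states tracking the count of `1`s, saturating at 4; the second has 4 states tracking partial matches of the forbidden pattern `001`. A product state is a pair (one from each), accepting exactly when both do. Minimizing collapses redundant product states.
An 8-state machine:
        0   1  
>  s0   s1  s2 
   s1   s3  s2 
   s2   s4  s5 
   s3   s3  s3 
   s4   s3  s5 
   s5   s6  s7 
   s6   s3  s7 
 * s7   s7  s3 
(> = start, * = accepting)

start=s0; accept=s7; s0-0>s1; s0-1>s2; s1-0>s3; s1-1>s2; s2-0>s4; s2-1>s5; s3-0>s3; s3-1>s3; s4-0>s3; s4-1>s5; s5-0>s6; s5-1>s7; s6-0>s3; s6-1>s7; s7-0>s7; s7-1>s3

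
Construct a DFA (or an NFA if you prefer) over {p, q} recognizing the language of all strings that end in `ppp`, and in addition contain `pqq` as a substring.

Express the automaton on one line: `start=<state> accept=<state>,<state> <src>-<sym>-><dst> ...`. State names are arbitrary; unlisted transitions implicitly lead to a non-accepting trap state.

start=A accept=G A-p->B A-q->A B-p->B B-q->C C-p->B C-q->D D-p->E D-q->D E-p->F E-q->D F-p->G F-q->D G-p->G G-q->D

Handle the two conditions separately and then intersect. The first has 4 states tracking how much of the suffix `ppp` has currently been matched; the second has 4 states tracking whether and how much of `pqq` has been seen. A product state is a pair (one from each), accepting exactly when both do. After merging equivalent states the machine shrinks.
7 states suffice.
       p  q 
>  A   B  A 
   B   B  C 
   C   B  D 
   D   E  D 
   E   F  D 
   F   G  D 
 * G   G  D 
(> = start, * = accepting)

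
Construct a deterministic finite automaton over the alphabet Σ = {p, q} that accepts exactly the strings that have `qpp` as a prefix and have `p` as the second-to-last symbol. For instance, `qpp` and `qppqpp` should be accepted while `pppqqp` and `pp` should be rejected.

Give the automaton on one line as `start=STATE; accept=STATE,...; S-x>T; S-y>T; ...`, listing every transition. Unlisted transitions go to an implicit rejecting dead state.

Run two small machines in parallel and take their product. The first has 5 states tracking whether the input so far still matches the prefix `qpp`; the second has 7 states tracking the last 2 symbols read. A product state is a pair (one from each), accepting exactly when both do.
          p    q  
>  s0     s1   s2 
   s1     s3   s4 
   s2     s5   s6 
   s3     s3   s4 
   s4     s7   s6 
   s5     s8   s4 
   s6     s7   s6 
   s7     s3   s4 
 * s8     s8   s9 
 * s9    s10  s11 
   s10    s8   s9 
   s11   s10  s11 
(> = start, * = accepting)

start=s0; accept=s8,s9; s0-p>s1; s0-q>s2; s1-p>s3; s1-q>s4; s2-p>s5; s2-q>s6; s3-p>s3; s3-q>s4; s4-p>s7; s4-q>s6; s5-p>s8; s5-q>s4; s6-p>s7; s6-q>s6; s7-p>s3; s7-q>s4; s8-p>s8; s8-q>s9; s9-p>s10; s9-q>s11; s10-p>s8; s10-q>s9; s11-p>s10; s11-q>s11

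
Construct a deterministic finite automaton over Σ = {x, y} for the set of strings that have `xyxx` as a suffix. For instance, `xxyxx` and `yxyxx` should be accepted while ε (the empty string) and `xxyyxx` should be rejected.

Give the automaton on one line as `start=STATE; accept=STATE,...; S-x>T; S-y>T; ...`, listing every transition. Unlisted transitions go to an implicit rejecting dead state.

Remember how much of `xyxx` the current input suffix matches. State q0 means no match yet; q1 means the last symbol is `x`; q2 means the last 2 symbols are `xy`; q3 means the last 3 symbols are `xyx`; q4 means the last 4 symbols are `xyxx`. Only q4 accepts. On a mismatch, fall back to the longest proper suffix that is still a prefix of `xyxx`.
A 5-state machine:
        x   y  
>  q0   q1  q0 
   q1   q1  q2 
   q2   q3  q0 
   q3   q4  q2 
 * q4   q1  q2 
(> = start, * = accepting)

start=q0; accept=q4; q0-x>q1; q0-y>q0; q1-x>q1; q1-y>q2; q2-x>q3; q2-y>q0; q3-x>q4; q3-y>q2; q4-x>q1; q4-y>q2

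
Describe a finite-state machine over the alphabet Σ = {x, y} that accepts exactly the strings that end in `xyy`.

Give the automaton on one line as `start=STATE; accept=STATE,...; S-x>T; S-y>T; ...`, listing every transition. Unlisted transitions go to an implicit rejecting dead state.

start=q0; accept=q3; q0-x>q1; q0-y>q0; q1-x>q1; q1-y>q2; q2-x>q1; q2-y>q3; q3-x>q1; q3-y>q0

Let each state record the length of the longest suffix of the input read so far that is also a prefix of `xyy`. q1 means the last symbol is `x`; q2 means the last 2 symbols are `xy`; q3 means the last 3 symbols are `xyy`. Accept only at q3, where the string currently ends in `xyy`.
A 4-state machine:
        x   y  
>  q0   q1  q0 
   q1   q1  q2 
   q2   q1  q3 
 * q3   q1  q0 
(> = start, * = accepting)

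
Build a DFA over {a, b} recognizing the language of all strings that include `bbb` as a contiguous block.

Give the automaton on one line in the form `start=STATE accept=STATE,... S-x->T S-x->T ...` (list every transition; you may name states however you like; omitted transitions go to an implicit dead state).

Track how much of `bbb` has been matched so far: state s0 is no progress, s3 is the absorbing accept state reached once `bbb` has occurred. Intermediate states record partial matches; on a mismatch, fall back to the longest reusable overlap.
4 states suffice.
        a   b  
>  s0   s0  s1 
   s1   s0  s2 
   s2   s0  s3 
 * s3   s3  s3 
(> = start, * = accepting)

start=s0 accept=s3 s0-a->s0 s0-b->s1 s1-a->s0 s1-b->s2 s2-a->s0 s2-b->s3 s3-a->s3 s3-b->s3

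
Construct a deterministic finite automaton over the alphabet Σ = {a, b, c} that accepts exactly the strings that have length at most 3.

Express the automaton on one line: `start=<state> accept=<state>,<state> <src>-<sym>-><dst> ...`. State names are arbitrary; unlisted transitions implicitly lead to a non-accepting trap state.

We only need to distinguish lengths 0, 1, …, 3, and '>3'. Chain s0 → s1 → s2 → s3 → s4 on every symbol, with s4 looping. Accepting states: {s0, s1, s2, s3}.
5 states suffice.
        a   b   c  
>* s0   s1  s1  s1 
 * s1   s2  s2  s2 
 * s2   s3  s3  s3 
 * s3   s4  s4  s4 
   s4   s4  s4  s4 
(> = start, * = accepting)

start=s0 accept=s0,s1,s2,s3 s0-a->s1 s0-b->s1 s0-c->s1 s1-a->s2 s1-b->s2 s1-c->s2 s2-a->s3 s2-b->s3 s2-c->s3 s3-a->s4 s3-b->s4 s3-c->s4 s4-a->s4 s4-b->s4 s4-c->s4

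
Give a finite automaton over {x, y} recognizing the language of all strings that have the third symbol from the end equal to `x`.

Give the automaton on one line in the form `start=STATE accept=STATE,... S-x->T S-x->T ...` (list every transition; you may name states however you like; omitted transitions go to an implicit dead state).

start=S0 accept=S7,S8,S9,S10 S0-x->S1 S0-y->S2 S1-x->S3 S1-y->S4 S2-x->S5 S2-y->S6 S3-x->S7 S3-y->S8 S4-x->S9 S4-y->S10 S5-x->S11 S5-y->S12 S6-x->S13 S6-y->S14 S7-x->S7 S7-y->S8 S8-x->S9 S8-y->S10 S9-x->S11 S9-y->S12 S10-x->S13 S10-y->S14 S11-x->S7 S11-y->S8 S12-x->S9 S12-y->S10 S13-x->S11 S13-y->S12 S14-x->S13 S14-y->S14

Because acceptance depends on a position counted from the end, the machine has to buffer the most recent 3 symbols. Make each state the string of the last up-to-3 symbols read; on input `x` shift the window left and append `x`. Accept when the buffered window has length 3 and begins with `x`.
15 states suffice.
          x    y  
>  S0     S1   S2 
   S1     S3   S4 
   S2     S5   S6 
   S3     S7   S8 
   S4     S9  S10 
   S5    S11  S12 
   S6    S13  S14 
 * S7     S7   S8 
 * S8     S9  S10 
 * S9    S11  S12 
 * S10   S13  S14 
   S11    S7   S8 
   S12    S9  S10 
   S13   S11  S12 
   S14   S13  S14 
(> = start, * = accepting)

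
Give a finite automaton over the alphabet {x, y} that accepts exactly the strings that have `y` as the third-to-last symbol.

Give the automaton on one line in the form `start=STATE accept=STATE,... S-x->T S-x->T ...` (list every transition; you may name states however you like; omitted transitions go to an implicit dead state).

start=S0 accept=S11,S12,S13,S14 S0-x->S1 S0-y->S2 S1-x->S3 S1-y->S4 S2-x->S5 S2-y->S6 S3-x->S7 S3-y->S8 S4-x->S9 S4-y->S10 S5-x->S11 S5-y->S12 S6-x->S13 S6-y->S14 S7-x->S7 S7-y->S8 S8-x->S9 S8-y->S10 S9-x->S11 S9-y->S12 S10-x->S13 S10-y->S14 S11-x->S7 S11-y->S8 S12-x->S9 S12-y->S10 S13-x->S11 S13-y->S12 S14-x->S13 S14-y->S14

Because acceptance depends on a position counted from the end, the machine has to buffer the most recent 3 symbols. Make each state the string of the last up-to-3 symbols read; on input `x` shift the window left and append `x`. Accept when the buffered window has length 3 and begins with `y`.
With 15 states:
          x    y  
>  S0     S1   S2 
   S1     S3   S4 
   S2     S5   S6 
   S3     S7   S8 
   S4     S9  S10 
   S5    S11  S12 
   S6    S13  S14 
   S7     S7   S8 
   S8     S9  S10 
   S9    S11  S12 
   S10   S13  S14 
 * S11    S7   S8 
 * S12    S9  S10 
 * S13   S11  S12 
 * S14   S13  S14 
(> = start, * = accepting)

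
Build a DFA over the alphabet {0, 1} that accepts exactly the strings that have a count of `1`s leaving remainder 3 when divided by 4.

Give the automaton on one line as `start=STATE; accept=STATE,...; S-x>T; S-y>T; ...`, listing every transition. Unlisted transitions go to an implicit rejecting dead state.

start=q0; accept=q3; q0-0>q0; q0-1>q1; q1-0>q1; q1-1>q2; q2-0>q2; q2-1>q3; q3-0>q3; q3-1>q0

The only thing that matters is how many `1`s have appeared, reduced mod 4. Use one state per residue: q0 for 0, …, q3 for 3. Reading `1` moves to the next residue; anything else stays put. q3 is accepting.
        0   1  
>  q0   q0  q1 
   q1   q1  q2 
   q2   q2  q3 
 * q3   q3  q0 
(> = start, * = accepting)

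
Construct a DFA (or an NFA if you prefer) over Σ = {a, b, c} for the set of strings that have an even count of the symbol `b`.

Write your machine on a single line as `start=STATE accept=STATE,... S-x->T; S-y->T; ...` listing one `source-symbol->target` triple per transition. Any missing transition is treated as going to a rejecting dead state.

The only thing that matters is how many `b`s have appeared, reduced mod 2. Use one state per residue: q0 for 0, …, q1 for 1. Reading `b` moves to the next residue; anything else stays put. q0 is accepting.
        a   b   c  
>* q0   q0  q1  q0 
   q1   q1  q0  q1 
(> = start, * = accepting)

start=q0; accept=q0; q0-a->q0; q0-b->q1; q0-c->q0; q1-a->q1; q1-b->q0; q1-c->q1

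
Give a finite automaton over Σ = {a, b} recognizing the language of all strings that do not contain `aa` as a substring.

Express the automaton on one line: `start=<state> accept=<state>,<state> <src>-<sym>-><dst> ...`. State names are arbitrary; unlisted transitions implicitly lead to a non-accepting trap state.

start=s0 accept=s0,s1 s0-a->s1 s0-b->s0 s1-a->s2 s1-b->s0 s2-a->s2 s2-b->s2

Track partial matches of the forbidden pattern `aa`. State s2 is a dead state reached once `aa` has occurred; every other state accepts. s0 means no part of `aa` is currently matched.
        a   b  
>* s0   s1  s0 
 * s1   s2  s0 
   s2   s2  s2 
(> = start, * = accepting)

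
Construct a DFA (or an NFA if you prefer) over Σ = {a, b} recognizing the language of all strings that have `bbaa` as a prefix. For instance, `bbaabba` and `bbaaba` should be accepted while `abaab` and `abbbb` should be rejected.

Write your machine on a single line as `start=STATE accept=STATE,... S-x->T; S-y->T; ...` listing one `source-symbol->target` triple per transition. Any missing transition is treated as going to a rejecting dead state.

start=q0; accept=q4; q0-a->q5; q0-b->q1; q1-a->q5; q1-b->q2; q2-a->q3; q2-b->q5; q3-a->q4; q3-b->q5; q4-a->q4; q4-b->q4; q5-a->q5; q5-b->q5

Walk along `bbaa` while the input agrees: from q0 take `b` to q1, and so on. Any deviation drops to the rejecting sink q5. Once q4 is reached the prefix is confirmed and every continuation is accepted.
A 6-state machine:
        a   b  
>  q0   q5  q1 
   q1   q5  q2 
   q2   q3  q5 
   q3   q4  q5 
 * q4   q4  q4 
   q5   q5  q5 
(> = start, * = accepting)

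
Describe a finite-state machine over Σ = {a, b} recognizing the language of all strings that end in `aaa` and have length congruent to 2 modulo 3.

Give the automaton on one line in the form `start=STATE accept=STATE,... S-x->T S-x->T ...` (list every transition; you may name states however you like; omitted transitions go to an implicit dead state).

start=q0 accept=q5 q0-a->q1 q0-b->q1 q1-a->q2 q1-b->q2 q2-a->q3 q2-b->q0 q3-a->q4 q3-b->q1 q4-a->q5 q4-b->q2 q5-a->q3 q5-b->q0

Build one automaton per condition and run them in lockstep. One (4 states) tracks how much of the suffix `aaa` has currently been matched; the other (3 states) tracks the input length modulo 3. Each combined state is a pair, one component from each; accept when both components accept. Equivalent product states are then merged.
A 6-state machine:
        a   b  
>  q0   q1  q1 
   q1   q2  q2 
   q2   q3  q0 
   q3   q4  q1 
   q4   q5  q2 
 * q5   q3  q0 
(> = start, * = accepting)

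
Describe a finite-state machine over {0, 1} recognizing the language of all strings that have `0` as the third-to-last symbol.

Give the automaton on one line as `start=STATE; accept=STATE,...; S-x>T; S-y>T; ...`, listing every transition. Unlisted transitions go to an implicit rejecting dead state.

A DFA must remember the last 3 symbols (since which symbol is third-to-last isn't known until the input ends). Use one state per possible window of the last ≤3 symbols; accept from those whose window starts with `0`.
15 states suffice.
          0    1  
>  s0     s1   s2 
   s1     s3   s4 
   s2     s5   s6 
   s3     s7   s8 
   s4     s9  s10 
   s5    s11  s12 
   s6    s13  s14 
 * s7     s7   s8 
 * s8     s9  s10 
 * s9    s11  s12 
 * s10   s13  s14 
   s11    s7   s8 
   s12    s9  s10 
   s13   s11  s12 
   s14   s13  s14 
(> = start, * = accepting)

start=s0; accept=s7,s8,s9,s10; s0-0>s1; s0-1>s2; s1-0>s3; s1-1>s4; s2-0>s5; s2-1>s6; s3-0>s7; s3-1>s8; s4-0>s9; s4-1>s10; s5-0>s11; s5-1>s12; s6-0>s13; s6-1>s14; s7-0>s7; s7-1>s8; s8-0>s9; s8-1>s10; s9-0>s11; s9-1>s12; s10-0>s13; s10-1>s14; s11-0>s7; s11-1>s8; s12-0>s9; s12-1>s10; s13-0>s11; s13-1>s12; s14-0>s13; s14-1>s14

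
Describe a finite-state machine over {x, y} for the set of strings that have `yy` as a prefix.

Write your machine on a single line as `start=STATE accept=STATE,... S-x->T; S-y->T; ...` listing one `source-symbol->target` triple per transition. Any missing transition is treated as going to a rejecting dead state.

start=S0; accept=S2; S0-x->S3; S0-y->S1; S1-x->S3; S1-y->S2; S2-x->S2; S2-y->S2; S3-x->S3; S3-y->S3

Check the first 2 symbols one by one: S0 through S1 record how many have matched `yy` so far; any wrong symbol goes to the dead state S3. After all 2 match we enter the accepting sink S2.
With 4 states:
        x   y  
>  S0   S3  S1 
   S1   S3  S2 
 * S2   S2  S2 
   S3   S3  S3 
(> = start, * = accepting)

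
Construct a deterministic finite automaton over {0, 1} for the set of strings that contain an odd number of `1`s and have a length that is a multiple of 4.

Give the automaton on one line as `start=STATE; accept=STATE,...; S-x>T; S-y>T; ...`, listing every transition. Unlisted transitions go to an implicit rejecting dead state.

Build one automaton per condition and run them in lockstep. One (2 states) tracks the count of `1`s modulo 2; the other (4 states) tracks the input length modulo 4. Each combined state is a pair, one component from each; accept when both components accept.
With 8 states:
        0   1  
>  S0   S1  S2 
   S1   S3  S4 
   S2   S4  S3 
   S3   S5  S6 
   S4   S6  S5 
   S5   S0  S7 
   S6   S7  S0 
 * S7   S2  S1 
(> = start, * = accepting)

start=S0; accept=S7; S0-0>S1; S0-1>S2; S1-0>S3; S1-1>S4; S2-0>S4; S2-1>S3; S3-0>S5; S3-1>S6; S4-0>S6; S4-1>S5; S5-0>S0; S5-1>S7; S6-0>S7; S6-1>S0; S7-0>S2; S7-1>S1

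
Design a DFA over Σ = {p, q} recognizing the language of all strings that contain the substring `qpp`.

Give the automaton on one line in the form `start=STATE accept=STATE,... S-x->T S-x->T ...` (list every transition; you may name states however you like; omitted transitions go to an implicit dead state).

start=A accept=D A-p->A A-q->B B-p->C B-q->B C-p->D C-q->B D-p->D D-q->D

Track how much of `qpp` has been matched so far: state A is no progress, D is the absorbing accept state reached once `qpp` has occurred. Intermediate states record partial matches; on a mismatch, fall back to the longest reusable overlap.
With 4 states:
       p  q 
>  A   A  B 
   B   C  B 
   C   D  B 
 * D   D  D 
(> = start, * = accepting)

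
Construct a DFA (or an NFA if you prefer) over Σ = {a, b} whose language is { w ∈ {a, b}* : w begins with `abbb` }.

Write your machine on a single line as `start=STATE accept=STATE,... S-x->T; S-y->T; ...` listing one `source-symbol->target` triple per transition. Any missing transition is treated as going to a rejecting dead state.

Check the first 4 symbols one by one: s0 through s3 record how many have matched `abbb` so far; any wrong symbol goes to the dead state s5. After all 4 match we enter the accepting sink s4.
With 6 states:
        a   b  
>  s0   s1  s5 
   s1   s5  s2 
   s2   s5  s3 
   s3   s5  s4 
 * s4   s4  s4 
   s5   s5  s5 
(> = start, * = accepting)

start=s0; accept=s4; s0-a->s1; s0-b->s5; s1-a->s5; s1-b->s2; s2-a->s5; s2-b->s3; s3-a->s5; s3-b->s4; s4-a->s4; s4-b->s4; s5-a->s5; s5-b->s5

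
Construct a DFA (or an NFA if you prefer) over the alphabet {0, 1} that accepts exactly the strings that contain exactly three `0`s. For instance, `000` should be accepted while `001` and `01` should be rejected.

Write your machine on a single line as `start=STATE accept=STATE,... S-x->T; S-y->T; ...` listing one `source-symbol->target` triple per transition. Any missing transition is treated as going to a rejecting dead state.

Only the number of `0`s matters, and only up to 4. Make a chain A → B → C → D → E advanced by each `0` (with E absorbing); every other symbol self-loops. The accepting set is {D}.
A 5-state machine:
       0  1 
>  A   B  A 
   B   C  B 
   C   D  C 
 * D   E  D 
   E   E  E 
(> = start, * = accepting)

start=A; accept=D; A-0->B; A-1->A; B-0->C; B-1->B; C-0->D; C-1->C; D-0->E; D-1->D; E-0->E; E-1->E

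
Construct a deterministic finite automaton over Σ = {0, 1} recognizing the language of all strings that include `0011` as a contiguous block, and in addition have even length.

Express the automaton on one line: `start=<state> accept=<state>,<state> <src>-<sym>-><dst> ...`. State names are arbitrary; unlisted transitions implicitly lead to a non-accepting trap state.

Run two small machines in parallel and take their product. The first has 5 states tracking whether and how much of `0011` has been seen; the second has 2 states tracking the input length modulo 2. A product state is a pair (one from each), accepting exactly when both do.
        0   1  
>  q0   q1  q2 
   q1   q3  q0 
   q2   q4  q0 
   q3   q5  q6 
   q4   q5  q2 
   q5   q3  q7 
   q6   q4  q8 
   q7   q1  q9 
 * q8   q9  q9 
   q9   q8  q8 
(> = start, * = accepting)

start=q0 accept=q8 q0-0->q1 q0-1->q2 q1-0->q3 q1-1->q0 q2-0->q4 q2-1->q0 q3-0->q5 q3-1->q6 q4-0->q5 q4-1->q2 q5-0->q3 q5-1->q7 q6-0->q4 q6-1->q8 q7-0->q1 q7-1->q9 q8-0->q9 q8-1->q9 q9-0->q8 q9-1->q8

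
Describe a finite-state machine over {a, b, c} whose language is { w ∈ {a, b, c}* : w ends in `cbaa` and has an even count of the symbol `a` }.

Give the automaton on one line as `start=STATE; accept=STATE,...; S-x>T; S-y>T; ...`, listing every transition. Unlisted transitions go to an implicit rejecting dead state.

Build one automaton per condition and run them in lockstep. One (5 states) tracks how much of the suffix `cbaa` has currently been matched; the other (2 states) tracks the count of `a`s modulo 2. Each combined state is a pair, one component from each; accept when both components accept. Equivalent product states are then merged.
        a   b   c  
>  q0   q1  q0  q2 
   q1   q0  q1  q1 
   q2   q1  q3  q2 
   q3   q4  q0  q2 
   q4   q5  q1  q1 
 * q5   q1  q0  q2 
(> = start, * = accepting)

start=q0; accept=q5; q0-a>q1; q0-b>q0; q0-c>q2; q1-a>q0; q1-b>q1; q1-c>q1; q2-a>q1; q2-b>q3; q2-c>q2; q3-a>q4; q3-b>q0; q3-c>q2; q4-a>q5; q4-b>q1; q4-c>q1; q5-a>q1; q5-b>q0; q5-c>q2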